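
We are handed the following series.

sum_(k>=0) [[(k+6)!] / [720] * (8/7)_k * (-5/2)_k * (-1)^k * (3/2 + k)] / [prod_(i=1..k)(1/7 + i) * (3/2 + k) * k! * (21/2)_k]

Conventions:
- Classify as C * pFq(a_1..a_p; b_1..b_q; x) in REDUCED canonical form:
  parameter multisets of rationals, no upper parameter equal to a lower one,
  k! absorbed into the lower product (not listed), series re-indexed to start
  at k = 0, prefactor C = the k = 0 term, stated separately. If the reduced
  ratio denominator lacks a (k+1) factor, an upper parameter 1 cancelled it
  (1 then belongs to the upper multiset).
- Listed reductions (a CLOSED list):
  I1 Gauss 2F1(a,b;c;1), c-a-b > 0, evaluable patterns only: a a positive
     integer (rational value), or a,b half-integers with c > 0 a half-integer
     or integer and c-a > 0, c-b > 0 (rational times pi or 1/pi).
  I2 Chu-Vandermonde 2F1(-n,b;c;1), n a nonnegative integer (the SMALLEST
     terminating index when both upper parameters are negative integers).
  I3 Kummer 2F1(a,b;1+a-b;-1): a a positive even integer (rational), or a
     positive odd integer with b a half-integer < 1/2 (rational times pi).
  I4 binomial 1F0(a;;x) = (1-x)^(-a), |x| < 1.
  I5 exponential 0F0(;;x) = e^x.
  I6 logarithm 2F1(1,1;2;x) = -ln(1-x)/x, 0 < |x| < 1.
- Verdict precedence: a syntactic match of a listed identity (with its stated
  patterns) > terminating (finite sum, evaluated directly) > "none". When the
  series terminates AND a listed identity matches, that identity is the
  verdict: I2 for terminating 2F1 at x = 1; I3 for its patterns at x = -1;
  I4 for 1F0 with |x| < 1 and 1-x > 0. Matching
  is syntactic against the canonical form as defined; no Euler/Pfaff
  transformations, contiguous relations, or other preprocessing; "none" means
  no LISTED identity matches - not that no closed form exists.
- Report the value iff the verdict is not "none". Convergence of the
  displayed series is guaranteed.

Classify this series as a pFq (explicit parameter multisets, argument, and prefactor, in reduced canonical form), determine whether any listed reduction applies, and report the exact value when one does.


Classification (C = 1): 2F1 with upper {-5/2, 7}, lower {21/2}, argument x = -1. Verdict: the Kummer evaluation I3 applies (x = -1; c = 21/2 equals 1+a-b for upper {-5/2, 7}: listed pattern). Sum: (4849845/4194304) * pi.

The tell: t_0 being 1, the lower running product (C = 1) is a rising factorial.
Adjacent-term ratio: r(k) = (-1) * (k-5/2) (k+7) / [(k+21/2) (k+1)] - rational in k, leading ratio (-1); with t_0 = 1, classification follows.


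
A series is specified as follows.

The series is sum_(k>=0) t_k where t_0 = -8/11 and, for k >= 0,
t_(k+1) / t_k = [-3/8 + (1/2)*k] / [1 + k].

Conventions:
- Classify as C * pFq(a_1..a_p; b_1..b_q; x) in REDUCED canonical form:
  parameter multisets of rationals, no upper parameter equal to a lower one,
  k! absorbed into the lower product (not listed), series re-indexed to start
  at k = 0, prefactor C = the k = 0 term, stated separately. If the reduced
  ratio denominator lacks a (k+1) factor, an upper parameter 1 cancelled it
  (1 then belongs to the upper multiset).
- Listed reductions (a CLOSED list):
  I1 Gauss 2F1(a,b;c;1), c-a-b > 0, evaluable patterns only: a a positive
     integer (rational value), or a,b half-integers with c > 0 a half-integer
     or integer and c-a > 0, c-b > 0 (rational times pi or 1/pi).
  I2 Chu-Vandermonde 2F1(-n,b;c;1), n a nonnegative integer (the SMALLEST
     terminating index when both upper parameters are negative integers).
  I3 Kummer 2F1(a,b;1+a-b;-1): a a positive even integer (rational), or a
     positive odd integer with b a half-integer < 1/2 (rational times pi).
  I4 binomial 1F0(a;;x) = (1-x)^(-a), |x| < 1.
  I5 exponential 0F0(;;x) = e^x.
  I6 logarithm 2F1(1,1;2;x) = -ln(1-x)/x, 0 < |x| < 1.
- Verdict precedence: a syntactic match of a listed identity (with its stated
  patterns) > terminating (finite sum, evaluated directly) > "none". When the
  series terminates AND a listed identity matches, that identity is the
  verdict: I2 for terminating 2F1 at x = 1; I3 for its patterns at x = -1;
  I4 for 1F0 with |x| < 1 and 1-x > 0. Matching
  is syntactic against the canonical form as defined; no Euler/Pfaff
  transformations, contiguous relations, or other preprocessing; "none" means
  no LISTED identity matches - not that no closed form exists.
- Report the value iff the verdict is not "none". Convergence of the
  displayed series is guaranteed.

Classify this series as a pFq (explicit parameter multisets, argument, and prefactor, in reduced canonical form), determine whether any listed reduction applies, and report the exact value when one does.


Key step: with t_0 = -8/11, the expanded ratio factors over Q; C = -8/11, roots give parameters.
Ratio: r(k) = (1/2) * (k-3/4) / [(k+1)] - rational in k. x = (1/2); t_0 = -8/11; negate the roots.

The series (x = 1/2) is 1F0: upper {-3/4}, lower {-}, prefactor -8/11. Verdict: binomial (I4) fires (the 1F0 binomial series: exponent 3/4, x = 1/2). Value: (-8/11) * (1/2)^(3/4).


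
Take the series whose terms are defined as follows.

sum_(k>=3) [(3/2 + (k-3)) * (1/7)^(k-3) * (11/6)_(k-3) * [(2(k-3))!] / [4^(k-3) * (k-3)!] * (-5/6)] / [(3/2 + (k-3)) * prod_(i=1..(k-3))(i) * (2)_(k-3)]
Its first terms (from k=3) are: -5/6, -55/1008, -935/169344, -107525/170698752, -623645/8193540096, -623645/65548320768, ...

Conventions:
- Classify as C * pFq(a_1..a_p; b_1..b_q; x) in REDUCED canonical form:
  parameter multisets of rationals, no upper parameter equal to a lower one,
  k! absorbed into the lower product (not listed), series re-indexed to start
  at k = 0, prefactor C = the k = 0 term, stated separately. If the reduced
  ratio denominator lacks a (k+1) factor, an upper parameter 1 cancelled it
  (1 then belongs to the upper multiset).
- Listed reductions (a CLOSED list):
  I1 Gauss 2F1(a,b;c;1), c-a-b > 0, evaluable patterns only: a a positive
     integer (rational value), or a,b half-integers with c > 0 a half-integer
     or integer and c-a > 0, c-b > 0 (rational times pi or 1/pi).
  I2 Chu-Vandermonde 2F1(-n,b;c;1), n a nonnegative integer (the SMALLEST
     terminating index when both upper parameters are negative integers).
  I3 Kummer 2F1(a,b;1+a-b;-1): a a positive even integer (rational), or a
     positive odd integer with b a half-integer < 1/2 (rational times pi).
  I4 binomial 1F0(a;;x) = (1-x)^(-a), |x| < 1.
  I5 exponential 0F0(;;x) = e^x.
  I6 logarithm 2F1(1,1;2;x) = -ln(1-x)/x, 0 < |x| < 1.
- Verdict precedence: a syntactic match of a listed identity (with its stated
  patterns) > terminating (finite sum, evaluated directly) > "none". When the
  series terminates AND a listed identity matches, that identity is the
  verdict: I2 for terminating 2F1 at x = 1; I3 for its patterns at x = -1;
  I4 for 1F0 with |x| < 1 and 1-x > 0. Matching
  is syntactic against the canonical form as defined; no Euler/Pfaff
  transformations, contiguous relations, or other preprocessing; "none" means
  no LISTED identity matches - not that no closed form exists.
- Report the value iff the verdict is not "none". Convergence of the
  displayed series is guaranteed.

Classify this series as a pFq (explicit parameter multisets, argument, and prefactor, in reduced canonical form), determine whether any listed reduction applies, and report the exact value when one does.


With C = -5/6: the canonical form is 2F1(1/2, 11/6; 2; 1/7). Verdict: none. No listed pattern accepts 2F1(1/2, 11/6; 2; 1/7).

First insight: from the first term -5/6: the product of the first k integers (prefactor -5/6) is k!.
Term ratio: r(k) = (1/7) * (k+1/2) (k+11/6) / [(k+2) (k+1)] - rational; roots negated = parameters, x = (1/7), C = -5/6.


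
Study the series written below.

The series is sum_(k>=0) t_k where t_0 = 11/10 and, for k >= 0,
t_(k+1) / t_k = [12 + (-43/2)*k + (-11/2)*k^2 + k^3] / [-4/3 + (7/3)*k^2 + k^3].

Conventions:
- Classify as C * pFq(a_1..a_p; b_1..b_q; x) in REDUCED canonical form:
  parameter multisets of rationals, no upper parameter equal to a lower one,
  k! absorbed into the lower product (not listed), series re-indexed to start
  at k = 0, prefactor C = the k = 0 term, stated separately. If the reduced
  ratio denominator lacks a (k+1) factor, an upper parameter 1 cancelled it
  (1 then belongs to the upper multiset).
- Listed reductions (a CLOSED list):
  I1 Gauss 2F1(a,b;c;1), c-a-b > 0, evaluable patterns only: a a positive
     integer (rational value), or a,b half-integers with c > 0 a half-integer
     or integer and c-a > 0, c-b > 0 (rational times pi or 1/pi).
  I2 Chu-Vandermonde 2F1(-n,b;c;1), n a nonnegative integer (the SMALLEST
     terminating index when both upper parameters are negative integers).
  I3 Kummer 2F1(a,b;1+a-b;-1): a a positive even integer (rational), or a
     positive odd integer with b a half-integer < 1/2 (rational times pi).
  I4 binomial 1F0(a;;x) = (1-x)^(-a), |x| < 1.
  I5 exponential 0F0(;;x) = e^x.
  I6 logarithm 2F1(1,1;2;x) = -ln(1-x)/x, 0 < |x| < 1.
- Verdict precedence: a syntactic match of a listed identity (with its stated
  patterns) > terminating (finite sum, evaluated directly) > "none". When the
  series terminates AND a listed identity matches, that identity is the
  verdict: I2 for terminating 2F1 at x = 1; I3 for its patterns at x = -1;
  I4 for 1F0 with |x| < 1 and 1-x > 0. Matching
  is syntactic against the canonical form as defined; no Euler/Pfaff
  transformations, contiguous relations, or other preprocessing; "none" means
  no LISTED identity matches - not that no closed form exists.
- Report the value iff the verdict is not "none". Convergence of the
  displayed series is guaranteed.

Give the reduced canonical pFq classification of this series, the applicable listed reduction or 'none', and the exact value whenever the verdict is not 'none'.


The series (x = 1) is 3F2: upper {-8, -1/2, 3}, lower {-2/3, 2}, prefactor 11/10. Verdict: terminating (-8 upstairs). 9 nonzero terms in all; added directly. Its exact value is 72717007/32374784.

Key observation: t_0 = 11/10 here, and roots of the ratio polynomials (C = 11/10, x = 1) are the negated parameters.
Adjacent-term ratio: r(k) = 1 * (k-8) (k-1/2) (k+3) / [(k-2/3) (k+2) (k+1)] - rational in k, leading ratio 1; with t_0 = 11/10, classification follows.


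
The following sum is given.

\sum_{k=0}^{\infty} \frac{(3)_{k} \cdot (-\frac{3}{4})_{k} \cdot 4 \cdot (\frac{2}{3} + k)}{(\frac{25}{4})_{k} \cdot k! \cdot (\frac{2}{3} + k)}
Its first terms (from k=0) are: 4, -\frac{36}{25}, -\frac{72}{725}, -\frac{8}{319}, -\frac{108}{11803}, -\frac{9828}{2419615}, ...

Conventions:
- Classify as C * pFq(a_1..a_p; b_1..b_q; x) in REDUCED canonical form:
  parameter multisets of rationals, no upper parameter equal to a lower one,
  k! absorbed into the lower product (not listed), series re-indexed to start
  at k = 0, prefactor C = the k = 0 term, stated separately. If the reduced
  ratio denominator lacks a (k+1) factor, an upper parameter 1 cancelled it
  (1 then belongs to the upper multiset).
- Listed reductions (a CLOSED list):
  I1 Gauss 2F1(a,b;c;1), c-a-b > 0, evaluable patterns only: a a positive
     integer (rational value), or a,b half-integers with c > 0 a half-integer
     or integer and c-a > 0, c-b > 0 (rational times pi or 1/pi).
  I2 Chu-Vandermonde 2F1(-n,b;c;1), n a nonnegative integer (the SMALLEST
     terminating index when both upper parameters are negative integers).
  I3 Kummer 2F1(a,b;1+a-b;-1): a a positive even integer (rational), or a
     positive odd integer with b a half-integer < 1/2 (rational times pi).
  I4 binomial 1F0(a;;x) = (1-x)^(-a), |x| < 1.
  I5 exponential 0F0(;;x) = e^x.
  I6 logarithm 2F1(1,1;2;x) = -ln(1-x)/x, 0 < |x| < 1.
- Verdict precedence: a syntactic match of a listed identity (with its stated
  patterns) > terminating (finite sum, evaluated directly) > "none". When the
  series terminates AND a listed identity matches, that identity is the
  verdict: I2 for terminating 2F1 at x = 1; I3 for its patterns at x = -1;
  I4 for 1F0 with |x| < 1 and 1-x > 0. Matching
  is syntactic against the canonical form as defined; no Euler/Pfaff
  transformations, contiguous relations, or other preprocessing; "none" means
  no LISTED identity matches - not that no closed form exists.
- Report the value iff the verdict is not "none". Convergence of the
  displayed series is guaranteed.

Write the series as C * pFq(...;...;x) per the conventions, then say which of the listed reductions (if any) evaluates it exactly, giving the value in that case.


Structural cue: t_0 = 4 here, and the factor k + 2/3 cancels (top and bottom), leaving prefactor 4.
Step ratio: r(k) = 1 * (k-\frac{3}{4}) (k+3) / [(k+\frac{25}{4}) (k+1)] - poly over poly, x = 1 from leading terms; C = 4 at k = 0.

With C = 4: the canonical form is 2F1(-\frac{3}{4}, 3; \frac{25}{4}; 1). Verdict at x = 1: Gauss's theorem (I1) matches (x = 1: the Gamma ratio telescopes since c-a-b = 4 > 0 and a = 3 in Z>0). Sum: \frac{1547}{640}.


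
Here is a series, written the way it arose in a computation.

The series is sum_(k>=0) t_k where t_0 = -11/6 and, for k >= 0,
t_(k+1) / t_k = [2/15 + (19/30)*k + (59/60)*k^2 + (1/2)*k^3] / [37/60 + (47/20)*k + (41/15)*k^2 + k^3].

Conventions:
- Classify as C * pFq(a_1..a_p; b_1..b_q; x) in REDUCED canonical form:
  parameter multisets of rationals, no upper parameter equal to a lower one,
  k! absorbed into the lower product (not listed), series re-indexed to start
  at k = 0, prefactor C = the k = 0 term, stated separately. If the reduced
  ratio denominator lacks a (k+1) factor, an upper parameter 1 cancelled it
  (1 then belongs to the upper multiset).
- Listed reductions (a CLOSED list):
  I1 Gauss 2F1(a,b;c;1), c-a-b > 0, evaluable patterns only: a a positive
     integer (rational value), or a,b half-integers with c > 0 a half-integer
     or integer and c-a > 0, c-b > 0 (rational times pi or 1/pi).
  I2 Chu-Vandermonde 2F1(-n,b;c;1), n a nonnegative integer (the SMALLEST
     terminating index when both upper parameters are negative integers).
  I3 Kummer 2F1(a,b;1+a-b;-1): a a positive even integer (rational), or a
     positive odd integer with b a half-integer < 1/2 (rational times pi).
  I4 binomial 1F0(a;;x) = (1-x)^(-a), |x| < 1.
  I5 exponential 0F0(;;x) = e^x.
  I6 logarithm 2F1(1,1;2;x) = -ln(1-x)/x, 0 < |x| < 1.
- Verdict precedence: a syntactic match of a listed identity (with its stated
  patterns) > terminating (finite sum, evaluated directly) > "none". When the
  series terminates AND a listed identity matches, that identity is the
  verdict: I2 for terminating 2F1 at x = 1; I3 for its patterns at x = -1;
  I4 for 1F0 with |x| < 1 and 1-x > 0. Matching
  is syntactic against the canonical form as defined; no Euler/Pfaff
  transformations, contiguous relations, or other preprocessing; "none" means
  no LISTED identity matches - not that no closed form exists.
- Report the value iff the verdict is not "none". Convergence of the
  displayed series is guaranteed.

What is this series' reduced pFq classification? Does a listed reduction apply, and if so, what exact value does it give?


The tell: x = (1/2) and the expanded ratio factors over Q; C = -11/6, x = 1/2, roots give parameters.
Term ratio: r(k) = (1/2) * (k+2/3) (k+4/5) / [(k+37/30) (k+1)] - rational in k, leading ratio (1/2); with t_0 = -11/6, classification follows.

x = 1/2 here; the reduced form reads 2F1, upper {2/3, 4/5}, lower {37/30}, C = -11/6. Verdict: none - this 2F1 at x = 1/2 matches no listed pattern, and upper {2/3, 4/5} holds no stopper.


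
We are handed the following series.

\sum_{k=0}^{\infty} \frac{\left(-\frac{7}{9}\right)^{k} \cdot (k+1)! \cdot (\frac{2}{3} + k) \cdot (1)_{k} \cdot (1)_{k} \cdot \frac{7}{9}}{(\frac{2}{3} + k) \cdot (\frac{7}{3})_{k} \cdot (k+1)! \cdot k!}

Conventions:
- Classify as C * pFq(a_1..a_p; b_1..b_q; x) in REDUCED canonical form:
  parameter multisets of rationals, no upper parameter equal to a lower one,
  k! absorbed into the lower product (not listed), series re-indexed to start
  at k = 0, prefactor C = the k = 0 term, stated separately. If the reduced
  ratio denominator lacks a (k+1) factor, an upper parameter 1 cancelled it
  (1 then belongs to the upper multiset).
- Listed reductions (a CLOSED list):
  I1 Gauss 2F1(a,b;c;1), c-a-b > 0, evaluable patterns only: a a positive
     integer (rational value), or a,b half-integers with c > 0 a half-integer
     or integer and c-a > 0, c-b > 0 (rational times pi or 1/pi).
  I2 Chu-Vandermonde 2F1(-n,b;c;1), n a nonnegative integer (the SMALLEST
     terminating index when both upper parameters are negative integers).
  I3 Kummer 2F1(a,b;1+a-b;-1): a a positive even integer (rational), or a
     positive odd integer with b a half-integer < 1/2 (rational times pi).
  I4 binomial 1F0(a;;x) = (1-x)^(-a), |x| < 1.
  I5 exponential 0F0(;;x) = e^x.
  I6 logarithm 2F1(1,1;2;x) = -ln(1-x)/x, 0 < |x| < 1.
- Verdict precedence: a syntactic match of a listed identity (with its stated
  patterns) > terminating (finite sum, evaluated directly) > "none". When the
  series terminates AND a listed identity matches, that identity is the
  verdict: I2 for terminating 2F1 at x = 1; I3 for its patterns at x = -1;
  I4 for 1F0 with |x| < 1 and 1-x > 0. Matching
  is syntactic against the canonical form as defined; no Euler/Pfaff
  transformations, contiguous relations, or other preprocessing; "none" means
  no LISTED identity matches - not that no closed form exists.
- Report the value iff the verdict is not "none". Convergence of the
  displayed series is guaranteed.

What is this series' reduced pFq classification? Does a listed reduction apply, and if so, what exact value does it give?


Canonical form: C = \frac{7}{9} times 2F1 with upper {1, 1}, lower {\frac{7}{3}}, x = -\frac{7}{9}. Verdict: none (x = -\frac{7}{9}): each listed identity misses the multisets {1, 1} ; {\frac{7}{3}}.

The tell: with t_0 = \frac{7}{9}, the factor k + 2/3 cancels (top and bottom), leaving C = 7/9.
Term ratio: r(k) = -\frac{7}{9} * (k+1) (k+1) / [(k+\frac{7}{3}) (k+1)] - poly over poly, x = -\frac{7}{9} from leading terms; C = \frac{7}{9} at k = 0.


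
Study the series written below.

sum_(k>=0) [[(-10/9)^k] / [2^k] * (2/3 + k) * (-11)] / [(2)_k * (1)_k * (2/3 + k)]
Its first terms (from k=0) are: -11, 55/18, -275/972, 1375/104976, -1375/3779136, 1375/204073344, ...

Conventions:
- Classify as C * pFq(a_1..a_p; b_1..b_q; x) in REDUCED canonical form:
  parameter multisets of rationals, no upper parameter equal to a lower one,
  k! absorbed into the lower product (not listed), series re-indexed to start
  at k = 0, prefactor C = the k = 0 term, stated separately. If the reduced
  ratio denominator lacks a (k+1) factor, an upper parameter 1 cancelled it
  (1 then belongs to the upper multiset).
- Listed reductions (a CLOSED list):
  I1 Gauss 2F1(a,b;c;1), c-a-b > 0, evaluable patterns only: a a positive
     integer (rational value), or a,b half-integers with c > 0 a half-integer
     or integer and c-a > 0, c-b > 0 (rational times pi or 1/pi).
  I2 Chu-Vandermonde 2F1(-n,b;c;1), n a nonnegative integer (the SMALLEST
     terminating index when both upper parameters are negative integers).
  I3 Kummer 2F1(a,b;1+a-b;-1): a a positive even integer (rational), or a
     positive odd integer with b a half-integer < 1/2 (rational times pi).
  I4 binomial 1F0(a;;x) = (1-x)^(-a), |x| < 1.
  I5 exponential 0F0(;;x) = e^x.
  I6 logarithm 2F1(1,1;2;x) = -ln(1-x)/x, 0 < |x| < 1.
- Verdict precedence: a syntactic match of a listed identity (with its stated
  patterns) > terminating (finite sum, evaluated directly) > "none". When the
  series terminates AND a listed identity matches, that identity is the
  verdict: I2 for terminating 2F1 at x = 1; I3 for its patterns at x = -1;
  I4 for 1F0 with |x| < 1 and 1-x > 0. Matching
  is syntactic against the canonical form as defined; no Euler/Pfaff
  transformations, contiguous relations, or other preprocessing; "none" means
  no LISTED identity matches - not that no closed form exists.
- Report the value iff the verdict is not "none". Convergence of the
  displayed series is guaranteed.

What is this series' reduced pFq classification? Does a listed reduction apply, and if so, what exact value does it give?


This is -11 * 0F1(-; 2; -5/9) in reduced canonical form. Verdict: none - at argument -5/9 the multisets {-} ; {2} match no listed identity.

First insight: t_0 = -11 here, and the factor k + 2/3 cancels (top and bottom), leaving C = -11, x = -5/9.
Consecutive-term ratio: r(k) = (-5/9) * 1 / [(k+2) (k+1)] - poly over poly, x = (-5/9) from leading terms; C = -11 at k = 0.


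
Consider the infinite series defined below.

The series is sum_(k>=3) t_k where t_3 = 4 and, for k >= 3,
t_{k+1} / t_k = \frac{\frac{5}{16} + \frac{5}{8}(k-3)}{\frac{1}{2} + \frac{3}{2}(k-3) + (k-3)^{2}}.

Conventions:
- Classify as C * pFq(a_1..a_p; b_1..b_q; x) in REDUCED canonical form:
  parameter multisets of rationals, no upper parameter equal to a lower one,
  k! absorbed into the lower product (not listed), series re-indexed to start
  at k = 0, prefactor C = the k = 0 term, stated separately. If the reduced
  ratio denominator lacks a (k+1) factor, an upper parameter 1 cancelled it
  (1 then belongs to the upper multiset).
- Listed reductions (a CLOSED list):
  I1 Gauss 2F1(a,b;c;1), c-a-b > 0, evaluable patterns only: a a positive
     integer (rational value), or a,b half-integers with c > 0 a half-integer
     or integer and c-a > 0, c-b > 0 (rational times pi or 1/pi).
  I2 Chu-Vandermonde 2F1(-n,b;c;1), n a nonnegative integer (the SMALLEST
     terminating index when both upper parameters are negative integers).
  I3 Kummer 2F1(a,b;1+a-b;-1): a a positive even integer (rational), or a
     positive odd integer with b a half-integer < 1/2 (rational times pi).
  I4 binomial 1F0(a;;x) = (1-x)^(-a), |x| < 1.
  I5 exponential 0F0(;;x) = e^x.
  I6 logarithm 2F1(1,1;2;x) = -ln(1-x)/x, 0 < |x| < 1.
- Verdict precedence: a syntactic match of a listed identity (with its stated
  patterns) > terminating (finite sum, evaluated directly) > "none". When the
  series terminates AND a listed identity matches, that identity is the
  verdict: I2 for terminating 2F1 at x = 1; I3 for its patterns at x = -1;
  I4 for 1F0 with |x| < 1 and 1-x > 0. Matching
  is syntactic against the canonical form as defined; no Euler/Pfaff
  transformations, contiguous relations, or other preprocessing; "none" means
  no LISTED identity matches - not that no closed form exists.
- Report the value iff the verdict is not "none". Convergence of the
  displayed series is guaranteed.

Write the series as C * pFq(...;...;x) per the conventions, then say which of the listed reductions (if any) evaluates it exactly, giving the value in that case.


At argument \frac{5}{8}: a 0F0 with upper {-}, lower {-}, scaled by C = 4. Verdict: this is exponential (I5) (the 0F0 exponential series at x = \frac{5}{8}). Value: 4 \cdot e^{\frac{5}{8}}.

The tell: from the first term 4: the ratio is unreduced: k + 1/2 divides both sides (prefactor 4).
Term ratio: r(k) = \frac{5}{8} * 1 / [(k+1)] ; factor over Q: parameters, x = \frac{5}{8}, and C = 4.


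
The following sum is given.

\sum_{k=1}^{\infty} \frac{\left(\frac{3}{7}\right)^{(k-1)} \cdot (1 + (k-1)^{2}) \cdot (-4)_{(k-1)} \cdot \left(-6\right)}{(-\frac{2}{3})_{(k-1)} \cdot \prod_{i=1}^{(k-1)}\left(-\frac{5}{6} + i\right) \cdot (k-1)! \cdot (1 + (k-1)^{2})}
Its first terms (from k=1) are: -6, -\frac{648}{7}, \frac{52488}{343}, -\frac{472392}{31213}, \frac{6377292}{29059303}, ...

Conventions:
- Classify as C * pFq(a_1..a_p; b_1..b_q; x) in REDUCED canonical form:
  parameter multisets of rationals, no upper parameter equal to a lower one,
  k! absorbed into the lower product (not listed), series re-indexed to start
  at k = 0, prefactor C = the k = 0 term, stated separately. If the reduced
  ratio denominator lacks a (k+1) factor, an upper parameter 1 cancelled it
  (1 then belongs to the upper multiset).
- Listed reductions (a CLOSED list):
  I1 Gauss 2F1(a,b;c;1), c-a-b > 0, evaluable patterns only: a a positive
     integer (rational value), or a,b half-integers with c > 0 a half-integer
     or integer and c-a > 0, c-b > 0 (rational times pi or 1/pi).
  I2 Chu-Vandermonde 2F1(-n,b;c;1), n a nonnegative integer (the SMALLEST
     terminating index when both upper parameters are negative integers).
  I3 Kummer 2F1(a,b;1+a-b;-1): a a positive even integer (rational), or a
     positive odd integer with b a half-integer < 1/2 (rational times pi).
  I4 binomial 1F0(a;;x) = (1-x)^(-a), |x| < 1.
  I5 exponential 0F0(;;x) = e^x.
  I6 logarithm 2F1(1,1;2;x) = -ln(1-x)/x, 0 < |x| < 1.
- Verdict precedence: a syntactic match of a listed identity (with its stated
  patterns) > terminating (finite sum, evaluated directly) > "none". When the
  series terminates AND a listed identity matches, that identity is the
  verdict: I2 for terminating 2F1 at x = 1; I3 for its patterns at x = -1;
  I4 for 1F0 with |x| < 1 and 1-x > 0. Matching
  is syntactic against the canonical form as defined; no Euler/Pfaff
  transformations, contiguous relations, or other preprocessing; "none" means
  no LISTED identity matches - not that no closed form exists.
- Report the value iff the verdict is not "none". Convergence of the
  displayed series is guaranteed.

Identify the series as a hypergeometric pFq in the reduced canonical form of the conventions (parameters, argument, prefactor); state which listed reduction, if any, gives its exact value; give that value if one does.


With C = -6: the canonical form is 1F2(-4; -\frac{2}{3}, \frac{1}{6}; \frac{3}{7}). Verdict: terminating (-4 upstairs). 5 nonzero terms in all; added directly. Sum: \frac{1148999178}{29059303}.

Structural cue: t_0 = -6 here, and the lower running product (C = -6, x = 3/7) is a rising factorial.
Adjacent-term ratio: r(k) = \frac{3}{7} * (k-4) / [(k-\frac{2}{3}) (k+\frac{1}{6}) (k+1)] - rational in k, leading ratio \frac{3}{7}; with t_0 = -6, classification follows.


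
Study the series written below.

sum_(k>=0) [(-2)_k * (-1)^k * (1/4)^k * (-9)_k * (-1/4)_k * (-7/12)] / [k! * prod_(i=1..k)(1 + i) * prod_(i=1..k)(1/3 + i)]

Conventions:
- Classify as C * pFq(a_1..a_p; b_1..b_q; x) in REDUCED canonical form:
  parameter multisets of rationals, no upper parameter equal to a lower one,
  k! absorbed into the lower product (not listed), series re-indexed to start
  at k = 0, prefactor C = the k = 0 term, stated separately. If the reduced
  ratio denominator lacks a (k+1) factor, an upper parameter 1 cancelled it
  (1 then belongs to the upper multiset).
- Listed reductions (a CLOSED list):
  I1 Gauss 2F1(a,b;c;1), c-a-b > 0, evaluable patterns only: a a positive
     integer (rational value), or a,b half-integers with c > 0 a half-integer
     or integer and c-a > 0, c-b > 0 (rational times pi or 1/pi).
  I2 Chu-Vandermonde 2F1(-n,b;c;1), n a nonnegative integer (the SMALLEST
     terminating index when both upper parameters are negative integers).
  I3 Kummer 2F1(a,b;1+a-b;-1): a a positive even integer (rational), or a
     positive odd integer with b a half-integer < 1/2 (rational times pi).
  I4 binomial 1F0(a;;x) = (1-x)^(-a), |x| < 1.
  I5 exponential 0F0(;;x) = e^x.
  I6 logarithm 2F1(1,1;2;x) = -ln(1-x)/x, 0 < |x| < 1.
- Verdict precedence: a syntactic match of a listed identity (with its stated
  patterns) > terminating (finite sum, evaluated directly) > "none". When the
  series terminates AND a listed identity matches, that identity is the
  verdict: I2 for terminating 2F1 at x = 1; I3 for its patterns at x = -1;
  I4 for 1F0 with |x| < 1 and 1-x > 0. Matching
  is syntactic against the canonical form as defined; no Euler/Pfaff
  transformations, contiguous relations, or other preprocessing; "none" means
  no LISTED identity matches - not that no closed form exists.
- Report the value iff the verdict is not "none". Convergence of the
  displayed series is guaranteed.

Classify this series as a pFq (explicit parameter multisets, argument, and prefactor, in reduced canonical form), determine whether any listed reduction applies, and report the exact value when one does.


Canonical form: C = -7/12 times 3F2 with upper {-9, -2, -1/4}, lower {4/3, 2}, x = -1/4. Verdict: terminating. (-2)_k vanishes past k = 2, leaving a 3-term sum, computed directly. Sum: -2467/3072.

Key step: t_0 = -7/12 here, and the (-1)^k factor (C = -7/12, x = -1/4) folds into the argument's sign.
Step ratio: r(k) = (-1/4) * (k-9) (k-2) (k-1/4) / [(k+4/3) (k+2) (k+1)] - poly over poly, x = (-1/4) from leading terms; C = -7/12 at k = 0.


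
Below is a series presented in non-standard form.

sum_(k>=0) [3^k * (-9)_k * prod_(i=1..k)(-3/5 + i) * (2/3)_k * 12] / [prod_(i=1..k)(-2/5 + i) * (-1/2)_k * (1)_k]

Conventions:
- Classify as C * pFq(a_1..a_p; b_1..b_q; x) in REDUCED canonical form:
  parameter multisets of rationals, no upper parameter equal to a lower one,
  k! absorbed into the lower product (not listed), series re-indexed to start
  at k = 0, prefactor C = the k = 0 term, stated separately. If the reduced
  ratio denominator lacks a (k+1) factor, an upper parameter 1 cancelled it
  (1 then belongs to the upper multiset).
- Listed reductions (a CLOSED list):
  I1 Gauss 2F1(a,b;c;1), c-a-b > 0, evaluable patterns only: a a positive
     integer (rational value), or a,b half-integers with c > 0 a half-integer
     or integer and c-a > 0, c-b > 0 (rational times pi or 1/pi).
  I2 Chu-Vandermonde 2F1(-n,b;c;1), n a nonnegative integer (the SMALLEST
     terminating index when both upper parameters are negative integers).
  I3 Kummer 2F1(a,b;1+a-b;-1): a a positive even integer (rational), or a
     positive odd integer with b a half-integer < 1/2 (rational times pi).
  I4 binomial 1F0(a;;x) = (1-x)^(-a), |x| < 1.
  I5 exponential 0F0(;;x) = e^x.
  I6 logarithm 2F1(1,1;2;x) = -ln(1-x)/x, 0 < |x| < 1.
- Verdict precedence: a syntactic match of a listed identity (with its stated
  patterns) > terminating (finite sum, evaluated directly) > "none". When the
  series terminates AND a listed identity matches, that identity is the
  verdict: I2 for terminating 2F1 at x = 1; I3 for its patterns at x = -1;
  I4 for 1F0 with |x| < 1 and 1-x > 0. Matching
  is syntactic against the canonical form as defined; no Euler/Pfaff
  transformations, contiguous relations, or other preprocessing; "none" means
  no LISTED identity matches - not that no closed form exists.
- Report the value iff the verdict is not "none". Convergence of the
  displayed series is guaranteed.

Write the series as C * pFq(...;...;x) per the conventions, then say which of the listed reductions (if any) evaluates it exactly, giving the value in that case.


Canonical form: C = 12 times 3F2 with upper {-9, 2/5, 2/3}, lower {-1/2, 3/5}, x = 3. Verdict: terminating - upper parameter -9 makes this a finite sum (last index 9), evaluated exactly. Hence: 3684988082132/28581111.

Key observation: x = 3 and (1)_k (prefactor 12) is k! itself.
Step ratio: r(k) = 3 * (k-9) (k+2/5) (k+2/3) / [(k-1/2) (k+3/5) (k+1)] - rational; roots negated = parameters, x = 3, C = 12.


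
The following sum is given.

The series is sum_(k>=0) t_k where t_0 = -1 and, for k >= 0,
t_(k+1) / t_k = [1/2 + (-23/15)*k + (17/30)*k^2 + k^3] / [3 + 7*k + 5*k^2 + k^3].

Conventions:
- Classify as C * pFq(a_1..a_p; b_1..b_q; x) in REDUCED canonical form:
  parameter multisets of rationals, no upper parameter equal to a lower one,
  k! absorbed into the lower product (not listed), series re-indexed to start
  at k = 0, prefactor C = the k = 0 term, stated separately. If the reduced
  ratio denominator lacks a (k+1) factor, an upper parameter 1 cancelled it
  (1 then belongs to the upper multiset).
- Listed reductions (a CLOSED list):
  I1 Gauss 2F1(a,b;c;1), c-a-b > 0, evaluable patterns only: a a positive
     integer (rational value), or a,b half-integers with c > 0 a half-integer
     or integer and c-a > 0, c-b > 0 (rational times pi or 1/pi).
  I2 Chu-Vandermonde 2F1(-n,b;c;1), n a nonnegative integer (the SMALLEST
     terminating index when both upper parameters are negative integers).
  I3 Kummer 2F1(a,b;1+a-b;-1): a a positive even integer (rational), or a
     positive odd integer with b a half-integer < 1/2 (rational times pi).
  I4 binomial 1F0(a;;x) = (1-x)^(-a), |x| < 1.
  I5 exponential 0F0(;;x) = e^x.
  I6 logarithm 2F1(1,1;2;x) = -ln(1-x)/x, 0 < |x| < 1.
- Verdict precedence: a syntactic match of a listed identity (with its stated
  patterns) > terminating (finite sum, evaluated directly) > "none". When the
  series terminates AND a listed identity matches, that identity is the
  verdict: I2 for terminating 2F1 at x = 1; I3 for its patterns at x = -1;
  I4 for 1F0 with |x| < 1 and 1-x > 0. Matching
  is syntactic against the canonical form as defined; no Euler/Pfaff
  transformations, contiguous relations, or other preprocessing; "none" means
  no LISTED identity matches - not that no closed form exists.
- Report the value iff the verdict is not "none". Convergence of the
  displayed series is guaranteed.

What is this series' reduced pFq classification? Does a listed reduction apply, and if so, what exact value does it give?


Prefactor -1, argument 1: 3F2 with upper {-3/5, -1/2, 5/3} over lower {1, 3}. Verdict: none here - no I1-I6 shape fits x = 1 with lower {1, 3}.

The tell: from the first term -1: the expanded ratio factors over Q; C = -1, roots give parameters.
Consecutive-term ratio: r(k) = 1 * (k-3/5) (k-1/2) (k+5/3) / [(k+1) (k+3) (k+1)] - rational in k. x = 1; t_0 = -1; negate the roots.


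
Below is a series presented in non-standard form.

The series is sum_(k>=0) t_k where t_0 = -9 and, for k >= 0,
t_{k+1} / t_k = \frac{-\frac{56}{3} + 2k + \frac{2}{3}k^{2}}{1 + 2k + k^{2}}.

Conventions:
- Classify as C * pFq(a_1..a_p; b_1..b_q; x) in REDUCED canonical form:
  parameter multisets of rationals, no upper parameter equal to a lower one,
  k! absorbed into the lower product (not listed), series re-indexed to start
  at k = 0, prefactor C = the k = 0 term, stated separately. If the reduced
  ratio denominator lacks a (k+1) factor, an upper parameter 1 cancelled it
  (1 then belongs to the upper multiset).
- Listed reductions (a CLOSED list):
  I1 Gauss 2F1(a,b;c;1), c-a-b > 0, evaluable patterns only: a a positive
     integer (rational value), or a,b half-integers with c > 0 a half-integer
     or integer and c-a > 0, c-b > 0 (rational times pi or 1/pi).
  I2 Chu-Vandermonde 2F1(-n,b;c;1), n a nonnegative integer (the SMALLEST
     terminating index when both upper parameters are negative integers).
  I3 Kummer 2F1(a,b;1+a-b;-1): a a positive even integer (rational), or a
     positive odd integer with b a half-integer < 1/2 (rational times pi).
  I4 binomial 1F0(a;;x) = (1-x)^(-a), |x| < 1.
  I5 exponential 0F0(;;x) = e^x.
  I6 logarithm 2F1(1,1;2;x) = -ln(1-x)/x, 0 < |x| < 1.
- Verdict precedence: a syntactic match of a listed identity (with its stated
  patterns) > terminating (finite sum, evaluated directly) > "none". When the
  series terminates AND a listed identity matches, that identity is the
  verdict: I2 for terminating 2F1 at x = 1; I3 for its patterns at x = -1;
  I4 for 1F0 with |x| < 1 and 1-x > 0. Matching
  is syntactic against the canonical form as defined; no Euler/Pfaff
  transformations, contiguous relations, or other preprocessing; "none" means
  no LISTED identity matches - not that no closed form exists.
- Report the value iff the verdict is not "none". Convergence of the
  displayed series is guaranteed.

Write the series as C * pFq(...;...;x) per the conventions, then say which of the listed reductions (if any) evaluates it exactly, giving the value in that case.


This is -9 * 2F1(-4, 7; 1; \frac{2}{3}) in reduced canonical form. Verdict: terminating - the sum ends at index 4 because -4 is a negative integer; exact evaluation follows. Exact value: \frac{29}{3}.

Key observation: from the first term -9: the expanded ratio factors over Q; prefactor -9, roots give parameters.
Adjacent-term ratio: r(k) = \frac{2}{3} * (k-4) (k+7) / [(k+1) (k+1)] ; factor over Q: parameters, x = \frac{2}{3}, and C = -9.


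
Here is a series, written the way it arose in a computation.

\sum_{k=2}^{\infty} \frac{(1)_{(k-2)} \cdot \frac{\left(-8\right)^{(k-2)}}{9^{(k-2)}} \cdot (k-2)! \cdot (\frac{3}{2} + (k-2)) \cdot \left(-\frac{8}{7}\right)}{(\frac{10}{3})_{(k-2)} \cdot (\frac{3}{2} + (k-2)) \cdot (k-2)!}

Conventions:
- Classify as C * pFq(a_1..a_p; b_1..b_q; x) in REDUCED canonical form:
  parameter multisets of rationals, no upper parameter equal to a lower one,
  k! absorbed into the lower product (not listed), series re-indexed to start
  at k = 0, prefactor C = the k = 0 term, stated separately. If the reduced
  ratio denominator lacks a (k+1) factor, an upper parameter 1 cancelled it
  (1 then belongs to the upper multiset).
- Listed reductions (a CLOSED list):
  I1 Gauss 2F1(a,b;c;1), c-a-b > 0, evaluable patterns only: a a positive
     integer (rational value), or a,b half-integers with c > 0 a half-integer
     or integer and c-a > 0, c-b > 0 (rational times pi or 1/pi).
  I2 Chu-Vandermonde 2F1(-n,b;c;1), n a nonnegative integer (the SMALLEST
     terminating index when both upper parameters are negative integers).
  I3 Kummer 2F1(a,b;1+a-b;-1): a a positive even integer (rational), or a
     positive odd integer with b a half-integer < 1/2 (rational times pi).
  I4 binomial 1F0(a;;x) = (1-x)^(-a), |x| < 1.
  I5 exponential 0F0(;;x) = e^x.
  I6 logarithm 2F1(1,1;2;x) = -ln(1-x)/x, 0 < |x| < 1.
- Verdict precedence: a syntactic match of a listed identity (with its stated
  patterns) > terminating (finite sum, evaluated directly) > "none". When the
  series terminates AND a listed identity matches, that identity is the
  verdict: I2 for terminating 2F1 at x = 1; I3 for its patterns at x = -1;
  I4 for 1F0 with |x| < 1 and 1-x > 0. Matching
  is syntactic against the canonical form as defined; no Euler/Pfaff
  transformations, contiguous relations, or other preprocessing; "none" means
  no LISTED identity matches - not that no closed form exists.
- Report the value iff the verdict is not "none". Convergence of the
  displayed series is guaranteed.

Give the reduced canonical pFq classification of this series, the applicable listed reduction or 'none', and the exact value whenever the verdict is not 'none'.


Prefactor -\frac{8}{7}, argument -\frac{8}{9}: 2F1 with upper {1, 1} over lower {\frac{10}{3}}. Verdict: none (x = -\frac{8}{9}): each listed identity misses the multisets {1, 1} ; {\frac{10}{3}}.

Structural cue: t_0 = -\frac{8}{7} here, and the factorial ratio (C = -8/7) (k+a-1)!/(a-1)! is a rising factorial (a)_k.
Ratio: r(k) = -\frac{8}{9} * (k+1) (k+1) / [(k+\frac{10}{3}) (k+1)] ; factor over Q: parameters, x = -\frac{8}{9}, and C = -\frac{8}{7}.


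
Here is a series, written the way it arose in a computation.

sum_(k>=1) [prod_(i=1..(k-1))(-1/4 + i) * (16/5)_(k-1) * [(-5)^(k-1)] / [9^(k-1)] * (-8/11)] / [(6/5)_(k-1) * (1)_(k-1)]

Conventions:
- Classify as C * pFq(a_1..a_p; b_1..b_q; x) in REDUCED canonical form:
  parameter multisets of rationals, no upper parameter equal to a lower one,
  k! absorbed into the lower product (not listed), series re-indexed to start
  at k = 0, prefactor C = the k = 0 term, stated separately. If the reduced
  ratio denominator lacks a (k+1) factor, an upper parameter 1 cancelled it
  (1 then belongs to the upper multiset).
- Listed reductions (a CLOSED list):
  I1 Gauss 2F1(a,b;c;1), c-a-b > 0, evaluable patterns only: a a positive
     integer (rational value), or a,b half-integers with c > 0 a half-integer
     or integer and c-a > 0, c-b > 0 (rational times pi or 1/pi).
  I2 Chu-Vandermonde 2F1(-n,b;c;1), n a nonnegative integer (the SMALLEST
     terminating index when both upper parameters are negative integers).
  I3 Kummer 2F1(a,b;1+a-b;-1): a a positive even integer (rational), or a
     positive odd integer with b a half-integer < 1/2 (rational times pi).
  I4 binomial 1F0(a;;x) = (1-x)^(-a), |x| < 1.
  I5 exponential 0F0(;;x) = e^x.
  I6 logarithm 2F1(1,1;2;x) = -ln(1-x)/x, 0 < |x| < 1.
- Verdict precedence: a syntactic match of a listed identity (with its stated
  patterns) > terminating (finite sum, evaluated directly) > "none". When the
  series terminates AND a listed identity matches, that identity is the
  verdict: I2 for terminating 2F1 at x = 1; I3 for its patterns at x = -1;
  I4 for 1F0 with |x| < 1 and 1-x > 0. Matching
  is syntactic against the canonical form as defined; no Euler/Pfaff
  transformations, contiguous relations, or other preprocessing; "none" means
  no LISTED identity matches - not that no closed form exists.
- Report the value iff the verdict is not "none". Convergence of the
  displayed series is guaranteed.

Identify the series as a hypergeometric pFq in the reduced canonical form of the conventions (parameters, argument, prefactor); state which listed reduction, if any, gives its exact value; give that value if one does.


First insight: from the first term -8/11: (1)_k (prefactor -8/11) is k! itself.
Adjacent-term ratio: r(k) = (-5/9) * (k+3/4) (k+16/5) / [(k+6/5) (k+1)] - rational in k, leading ratio (-5/9); with t_0 = -8/11, classification follows.

The series (x = -5/9) is 2F1: upper {3/4, 16/5}, lower {6/5}, prefactor -8/11. Verdict: none - this 2F1 at x = -5/9 matches no listed pattern, and upper {3/4, 16/5} holds no stopper.
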